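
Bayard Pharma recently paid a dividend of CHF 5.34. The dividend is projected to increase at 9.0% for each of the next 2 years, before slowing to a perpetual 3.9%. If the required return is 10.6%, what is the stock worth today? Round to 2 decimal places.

Two-stage DDM. Project D₁…D_2 at 0.09, terminal growth 0.039, discount at r = 0.106.
D_1 = 5.8206
D_2 = 6.3445
Terminal value at t=2: TV = D_3/(r−g) = 6.5919/(0.106−0.039) = 98.3864
P₀ = 5.8206/(1+0.106)^1 + 6.3445/(1+0.106)^2 + 98.3864/(1+0.106)^2 = 90.8806

CHF 90.88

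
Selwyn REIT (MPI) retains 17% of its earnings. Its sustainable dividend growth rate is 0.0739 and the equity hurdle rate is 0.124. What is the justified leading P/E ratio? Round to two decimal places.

Payout ratio b = 1 − 0.17 = 0.83.
Justified leading P/E = b/(r−g) = 0.83/(0.124−0.0739) = 16.5669

16.57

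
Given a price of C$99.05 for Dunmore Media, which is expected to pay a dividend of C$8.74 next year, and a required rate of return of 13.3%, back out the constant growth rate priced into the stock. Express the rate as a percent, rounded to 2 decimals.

4.48%

From P₀ = D₁/(r − g), the implied growth is g = r − D₁/P₀.
g = 0.133 − 8.74/99.05 = 0.133 − 0.08824 = 0.04476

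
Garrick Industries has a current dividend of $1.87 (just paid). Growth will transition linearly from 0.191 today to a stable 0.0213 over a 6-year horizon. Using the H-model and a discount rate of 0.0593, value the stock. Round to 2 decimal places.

H-model: P₀ = D₀[(1+g_L) + H(g_S−g_L)]/(r−g_L), with H = 6/2 = 3.
P₀ = 1.87 × [(1+0.0213) + 3×(0.191−0.0213)] / (0.0593−0.0213)
   = 1.87 × 1.5304 / 0.038 = 75.3118

$75.31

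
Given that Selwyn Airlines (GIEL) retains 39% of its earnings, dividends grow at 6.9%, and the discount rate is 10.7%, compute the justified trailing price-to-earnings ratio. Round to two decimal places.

17.16

Payout ratio b = 1 − 0.39 = 0.61.
Justified trailing P/E = b(1+g)/(r−g) = 0.61×(1+0.069)/(0.107−0.069) = 17.1603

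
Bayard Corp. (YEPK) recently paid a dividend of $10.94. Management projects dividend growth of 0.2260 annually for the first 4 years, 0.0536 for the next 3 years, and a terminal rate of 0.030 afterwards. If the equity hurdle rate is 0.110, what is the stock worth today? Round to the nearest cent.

$279.76

Three-stage DDM. Project D₁…D_7; terminal Gordon value at t=7 with g = 0.03; discount at r = 0.11.
D_1 = 13.4124
D_2 = 16.4437
D_3 = 20.1599
D_4 = 24.7161
D_5 = 26.0408
D_6 = 27.4366
D_7 = 28.9072
TV_7 = 29.7744/(0.11−0.03) = 372.1806
P₀ = Σ Dₜ/(1+r)ᵗ + TV_7/(1+r)^7 = 279.7613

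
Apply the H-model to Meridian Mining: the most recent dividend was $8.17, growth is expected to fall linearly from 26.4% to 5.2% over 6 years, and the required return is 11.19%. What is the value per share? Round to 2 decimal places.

$230.23

H-model: P₀ = D₀[(1+g_L) + H(g_S−g_L)]/(r−g_L), with H = 6/2 = 3.
P₀ = 8.17 × [(1+0.052) + 3×(0.264−0.052)] / (0.1119−0.052)
   = 8.17 × 1.6880 / 0.0599 = 230.2331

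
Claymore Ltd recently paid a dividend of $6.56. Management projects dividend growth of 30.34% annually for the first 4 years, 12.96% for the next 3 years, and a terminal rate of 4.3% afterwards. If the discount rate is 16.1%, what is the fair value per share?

$149.77

Three-stage DDM. Project D₁…D_7; terminal Gordon value at t=7 with g = 0.043; discount at r = 0.161.
D_1 = 8.5503
D_2 = 11.1445
D_3 = 14.5257
D_4 = 18.9328
D_5 = 21.3865
D_6 = 24.1582
D_7 = 27.2891
TV_7 = 28.4625/(0.161−0.043) = 241.2076
P₀ = Σ Dₜ/(1+r)ᵗ + TV_7/(1+r)^7 = 149.7687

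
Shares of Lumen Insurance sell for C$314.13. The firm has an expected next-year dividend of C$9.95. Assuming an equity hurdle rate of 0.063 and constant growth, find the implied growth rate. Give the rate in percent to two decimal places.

From P₀ = D₁/(r − g), the implied growth is g = r − D₁/P₀.
g = 0.063 − 9.95/314.13 = 0.063 − 0.03167 = 0.03133

3.13%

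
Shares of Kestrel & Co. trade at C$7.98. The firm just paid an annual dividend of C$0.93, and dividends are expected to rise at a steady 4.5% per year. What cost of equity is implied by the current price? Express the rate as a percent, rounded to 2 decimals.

Rearranging the constant-growth DDM: r = D₁/P₀ + g.
D₁ = 0.93 × (1 + 0.045) = 0.9718.
r = 0.9718 / 7.98 + 0.045 = 0.12179 + 0.045 = 0.16679

16.68%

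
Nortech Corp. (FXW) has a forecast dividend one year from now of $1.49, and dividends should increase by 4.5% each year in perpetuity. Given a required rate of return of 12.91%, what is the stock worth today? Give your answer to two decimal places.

$17.72

Gordon growth model: P₀ = D₁/(r − g), with D₁ = 1.49 given directly.
P₀ = 1.4900 / (0.1291 − 0.045) = 1.4900 / 0.0841 = 17.7170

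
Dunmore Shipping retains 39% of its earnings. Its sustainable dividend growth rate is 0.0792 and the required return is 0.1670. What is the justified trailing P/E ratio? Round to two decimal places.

7.50

Payout ratio b = 1 − 0.39 = 0.61.
Justified trailing P/E = b(1+g)/(r−g) = 0.61×(1+0.0792)/(0.167−0.0792) = 7.4979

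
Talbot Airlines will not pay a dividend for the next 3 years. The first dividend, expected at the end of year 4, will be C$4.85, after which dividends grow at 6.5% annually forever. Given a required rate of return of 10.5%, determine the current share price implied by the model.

Deferred-dividend DDM. At t=3 the remaining stream is a growing perpetuity with first payment D_4 = 4.85.
V_3 = D_4/(r−g) = 4.85/(0.105−0.065) = 121.2500
P₀ = V_3/(1+r)^3 = 121.2500/(1+0.105)^3 = 89.8659

C$89.87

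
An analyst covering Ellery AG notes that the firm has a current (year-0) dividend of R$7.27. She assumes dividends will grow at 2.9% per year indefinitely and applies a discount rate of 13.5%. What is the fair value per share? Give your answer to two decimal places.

R$70.57

Gordon growth model: P₀ = D₁/(r − g). D₁ = 7.27 × (1 + 0.029) = 7.4808.
P₀ = 7.4808 / (0.135 − 0.029) = 7.4808 / 0.106 = 70.5739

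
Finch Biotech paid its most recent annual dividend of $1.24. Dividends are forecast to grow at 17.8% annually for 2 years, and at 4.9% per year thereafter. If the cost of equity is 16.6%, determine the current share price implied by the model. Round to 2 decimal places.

$13.87

Two-stage DDM. Project D₁…D_2 at 0.178, terminal growth 0.049, discount at r = 0.166.
D_1 = 1.4607
D_2 = 1.7207
Terminal value at t=2: TV = D_3/(r−g) = 1.8050/(0.166−0.049) = 15.4277
P₀ = 1.4607/(1+0.166)^1 + 1.7207/(1+0.166)^2 + 15.4277/(1+0.166)^2 = 13.8660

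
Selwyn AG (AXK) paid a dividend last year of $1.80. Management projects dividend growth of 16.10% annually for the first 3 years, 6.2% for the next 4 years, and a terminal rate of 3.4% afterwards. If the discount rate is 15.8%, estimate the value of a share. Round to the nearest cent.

$22.00

Three-stage DDM. Project D₁…D_7; terminal Gordon value at t=7 with g = 0.034; discount at r = 0.158.
D_1 = 2.0898
D_2 = 2.4263
D_3 = 2.8169
D_4 = 2.9915
D_5 = 3.1770
D_6 = 3.3740
D_7 = 3.5832
TV_7 = 3.7050/(0.158−0.034) = 29.8790
P₀ = Σ Dₜ/(1+r)ᵗ + TV_7/(1+r)^7 = 22.0004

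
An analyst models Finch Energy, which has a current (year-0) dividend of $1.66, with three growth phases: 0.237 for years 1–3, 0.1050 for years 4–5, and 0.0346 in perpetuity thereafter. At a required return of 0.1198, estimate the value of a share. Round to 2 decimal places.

Three-stage DDM. Project D₁…D_5; terminal Gordon value at t=5 with g = 0.0346; discount at r = 0.1198.
D_1 = 2.0534
D_2 = 2.5401
D_3 = 3.1421
D_4 = 3.4720
D_5 = 3.8366
TV_5 = 3.9693/(0.1198−0.0346) = 46.5881
P₀ = Σ Dₜ/(1+r)ᵗ + TV_5/(1+r)^5 = 36.9430

$36.94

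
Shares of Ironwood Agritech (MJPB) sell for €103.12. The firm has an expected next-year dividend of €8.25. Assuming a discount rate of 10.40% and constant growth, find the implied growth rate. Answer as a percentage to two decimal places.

From P₀ = D₁/(r − g), the implied growth is g = r − D₁/P₀.
g = 0.104 − 8.25/103.12 = 0.104 − 0.08000 = 0.02400

2.40%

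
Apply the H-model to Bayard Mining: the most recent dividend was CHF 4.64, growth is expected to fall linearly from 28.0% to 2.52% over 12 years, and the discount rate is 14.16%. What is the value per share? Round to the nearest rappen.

CHF 101.81

H-model: P₀ = D₀[(1+g_L) + H(g_S−g_L)]/(r−g_L), with H = 12/2 = 6.
P₀ = 4.64 × [(1+0.0252) + 6×(0.28−0.0252)] / (0.1416−0.0252)
   = 4.64 × 2.5540 / 0.1164 = 101.8089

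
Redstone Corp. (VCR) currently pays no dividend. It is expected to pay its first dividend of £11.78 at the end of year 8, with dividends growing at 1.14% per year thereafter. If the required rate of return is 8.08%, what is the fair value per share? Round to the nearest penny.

Deferred-dividend DDM. At t=7 the remaining stream is a growing perpetuity with first payment D_8 = 11.78.
V_7 = D_8/(r−g) = 11.78/(0.0808−0.0114) = 169.7406
P₀ = V_7/(1+r)^7 = 169.7406/(1+0.0808)^7 = 98.5300

£98.53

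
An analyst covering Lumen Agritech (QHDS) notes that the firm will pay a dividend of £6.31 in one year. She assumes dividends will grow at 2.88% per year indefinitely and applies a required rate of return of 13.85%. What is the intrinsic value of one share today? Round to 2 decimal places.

£57.52

Gordon growth model: P₀ = D₁/(r − g), with D₁ = 6.31 given directly.
P₀ = 6.3100 / (0.1385 − 0.0288) = 6.3100 / 0.1097 = 57.5205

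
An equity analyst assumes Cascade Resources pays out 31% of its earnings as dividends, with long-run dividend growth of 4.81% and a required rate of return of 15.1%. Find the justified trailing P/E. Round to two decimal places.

3.16

Justified trailing P/E = b(1+g)/(r−g) = 0.31×(1+0.0481)/(0.151−0.0481) = 3.1575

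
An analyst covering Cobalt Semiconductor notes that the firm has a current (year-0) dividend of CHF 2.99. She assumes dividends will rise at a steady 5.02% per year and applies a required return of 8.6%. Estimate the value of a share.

Gordon growth model: P₀ = D₁/(r − g). D₁ = 2.99 × (1 + 0.0502) = 3.1401.
P₀ = 3.1401 / (0.086 − 0.0502) = 3.1401 / 0.0358 = 87.7122

CHF 87.71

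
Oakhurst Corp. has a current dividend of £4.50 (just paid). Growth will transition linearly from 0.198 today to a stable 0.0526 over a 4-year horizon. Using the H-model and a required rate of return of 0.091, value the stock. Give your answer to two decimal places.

H-model: P₀ = D₀[(1+g_L) + H(g_S−g_L)]/(r−g_L), with H = 4/2 = 2.
P₀ = 4.50 × [(1+0.0526) + 2×(0.198−0.0526)] / (0.091−0.0526)
   = 4.50 × 1.3434 / 0.0384 = 157.4297

£157.43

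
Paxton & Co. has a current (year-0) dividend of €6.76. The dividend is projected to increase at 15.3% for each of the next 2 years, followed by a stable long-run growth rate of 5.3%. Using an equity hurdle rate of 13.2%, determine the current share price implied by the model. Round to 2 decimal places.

Two-stage DDM. Project D₁…D_2 at 0.153, terminal growth 0.053, discount at r = 0.132.
D_1 = 7.7943
D_2 = 8.9868
Terminal value at t=2: TV = D_3/(r−g) = 9.4631/(0.132−0.053) = 119.7861
P₀ = 7.7943/(1+0.132)^1 + 8.9868/(1+0.132)^2 + 119.7861/(1+0.132)^2 = 107.3775

€107.38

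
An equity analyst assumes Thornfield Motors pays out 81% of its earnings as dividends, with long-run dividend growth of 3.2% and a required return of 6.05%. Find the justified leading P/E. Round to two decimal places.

Justified leading P/E = b/(r−g) = 0.81/(0.0605−0.032) = 28.4211

28.42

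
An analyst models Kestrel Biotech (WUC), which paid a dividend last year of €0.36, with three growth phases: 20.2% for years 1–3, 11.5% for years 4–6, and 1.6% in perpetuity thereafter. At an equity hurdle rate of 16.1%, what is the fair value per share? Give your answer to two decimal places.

Three-stage DDM. Project D₁…D_6; terminal Gordon value at t=6 with g = 0.016; discount at r = 0.161.
D_1 = 0.4327
D_2 = 0.5201
D_3 = 0.6252
D_4 = 0.6971
D_5 = 0.7773
D_6 = 0.8666
TV_6 = 0.8805/(0.161−0.016) = 6.0725
P₀ = Σ Dₜ/(1+r)ᵗ + TV_6/(1+r)^6 = 4.7437

€4.74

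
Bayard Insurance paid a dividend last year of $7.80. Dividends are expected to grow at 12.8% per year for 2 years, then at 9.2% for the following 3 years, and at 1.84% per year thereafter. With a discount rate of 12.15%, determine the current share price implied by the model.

Three-stage DDM. Project D₁…D_5; terminal Gordon value at t=5 with g = 0.0184; discount at r = 0.1215.
D_1 = 8.7984
D_2 = 9.9246
D_3 = 10.8377
D_4 = 11.8347
D_5 = 12.9235
TV_5 = 13.1613/(0.1215−0.0184) = 127.6558
P₀ = Σ Dₜ/(1+r)ᵗ + TV_5/(1+r)^5 = 110.1365

$110.14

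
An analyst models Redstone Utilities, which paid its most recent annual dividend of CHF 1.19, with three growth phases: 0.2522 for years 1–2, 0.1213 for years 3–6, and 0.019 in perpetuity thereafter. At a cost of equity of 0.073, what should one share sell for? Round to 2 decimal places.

CHF 46.73

Three-stage DDM. Project D₁…D_6; terminal Gordon value at t=6 with g = 0.019; discount at r = 0.073.
D_1 = 1.4901
D_2 = 1.8659
D_3 = 2.0923
D_4 = 2.3461
D_5 = 2.6306
D_6 = 2.9497
TV_6 = 3.0058/(0.073−0.019) = 55.6624
P₀ = Σ Dₜ/(1+r)ᵗ + TV_6/(1+r)^6 = 46.7276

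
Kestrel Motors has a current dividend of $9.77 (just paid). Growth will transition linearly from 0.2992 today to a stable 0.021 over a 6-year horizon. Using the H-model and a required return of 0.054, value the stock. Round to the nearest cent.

H-model: P₀ = D₀[(1+g_L) + H(g_S−g_L)]/(r−g_L), with H = 6/2 = 3.
P₀ = 9.77 × [(1+0.021) + 3×(0.2992−0.021)] / (0.054−0.021)
   = 9.77 × 1.8556 / 0.033 = 549.3701

$549.37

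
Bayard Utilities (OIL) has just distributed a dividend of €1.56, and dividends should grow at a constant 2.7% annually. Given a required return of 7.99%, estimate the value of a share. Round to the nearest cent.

€30.29

Gordon growth model: P₀ = D₁/(r − g). D₁ = 1.56 × (1 + 0.027) = 1.6021.
P₀ = 1.6021 / (0.0799 − 0.027) = 1.6021 / 0.0529 = 30.2858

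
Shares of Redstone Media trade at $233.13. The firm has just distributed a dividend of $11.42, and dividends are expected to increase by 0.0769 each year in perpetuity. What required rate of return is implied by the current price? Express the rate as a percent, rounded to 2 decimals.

12.97%

Rearranging the constant-growth DDM: r = D₁/P₀ + g.
D₁ = 11.42 × (1 + 0.0769) = 12.2982.
r = 12.2982 / 233.13 + 0.0769 = 0.05275 + 0.0769 = 0.12965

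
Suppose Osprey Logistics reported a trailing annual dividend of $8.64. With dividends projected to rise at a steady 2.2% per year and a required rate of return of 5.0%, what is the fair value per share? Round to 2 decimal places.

$315.36

Gordon growth model: P₀ = D₁/(r − g). D₁ = 8.64 × (1 + 0.022) = 8.8301.
P₀ = 8.8301 / (0.05 − 0.022) = 8.8301 / 0.028 = 315.3600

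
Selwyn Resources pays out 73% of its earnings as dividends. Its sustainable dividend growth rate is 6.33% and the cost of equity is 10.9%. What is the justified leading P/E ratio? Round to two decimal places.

15.97

Justified leading P/E = b/(r−g) = 0.73/(0.109−0.0633) = 15.9737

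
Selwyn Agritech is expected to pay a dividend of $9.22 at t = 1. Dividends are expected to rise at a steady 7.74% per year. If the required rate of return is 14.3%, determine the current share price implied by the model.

Gordon growth model: P₀ = D₁/(r − g), with D₁ = 9.22 given directly.
P₀ = 9.2200 / (0.143 − 0.0774) = 9.2200 / 0.0656 = 140.5488

$140.55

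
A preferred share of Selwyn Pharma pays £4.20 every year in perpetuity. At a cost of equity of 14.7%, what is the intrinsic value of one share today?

£28.57

Zero-growth DDM (perpetuity): P₀ = D/r = 4.20 / 0.147 = 28.5714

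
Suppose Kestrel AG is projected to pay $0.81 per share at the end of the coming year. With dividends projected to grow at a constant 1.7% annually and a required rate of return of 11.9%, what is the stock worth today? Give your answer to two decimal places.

Gordon growth model: P₀ = D₁/(r − g), with D₁ = 0.81 given directly.
P₀ = 0.8100 / (0.119 − 0.017) = 0.8100 / 0.102 = 7.9412

$7.94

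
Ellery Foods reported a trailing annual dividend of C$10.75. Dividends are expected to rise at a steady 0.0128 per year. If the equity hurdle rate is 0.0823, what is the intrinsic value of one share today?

Gordon growth model: P₀ = D₁/(r − g). D₁ = 10.75 × (1 + 0.0128) = 10.8876.
P₀ = 10.8876 / (0.0823 − 0.0128) = 10.8876 / 0.0695 = 156.6561

C$156.66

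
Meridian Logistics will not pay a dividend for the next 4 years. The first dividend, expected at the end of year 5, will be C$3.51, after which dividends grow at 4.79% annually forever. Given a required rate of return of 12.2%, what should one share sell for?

C$29.89

Deferred-dividend DDM. At t=4 the remaining stream is a growing perpetuity with first payment D_5 = 3.51.
V_4 = D_5/(r−g) = 3.51/(0.122−0.0479) = 47.3684
P₀ = V_4/(1+r)^4 = 47.3684/(1+0.122)^4 = 29.8894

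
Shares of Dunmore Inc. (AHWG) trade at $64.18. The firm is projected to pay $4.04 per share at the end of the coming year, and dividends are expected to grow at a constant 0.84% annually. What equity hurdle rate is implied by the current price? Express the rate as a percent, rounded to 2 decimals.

7.13%

Rearranging the constant-growth DDM: r = D₁/P₀ + g.
r = 4.0400 / 64.18 + 0.0084 = 0.06295 + 0.0084 = 0.07135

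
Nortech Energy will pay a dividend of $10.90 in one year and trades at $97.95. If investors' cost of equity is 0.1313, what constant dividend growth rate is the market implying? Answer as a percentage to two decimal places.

From P₀ = D₁/(r − g), the implied growth is g = r − D₁/P₀.
g = 0.1313 − 10.90/97.95 = 0.1313 − 0.11128 = 0.02002

2.00%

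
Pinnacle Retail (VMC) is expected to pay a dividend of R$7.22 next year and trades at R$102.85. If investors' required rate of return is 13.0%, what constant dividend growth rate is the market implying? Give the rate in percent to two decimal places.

5.98%

From P₀ = D₁/(r − g), the implied growth is g = r − D₁/P₀.
g = 0.13 − 7.22/102.85 = 0.13 − 0.07020 = 0.05980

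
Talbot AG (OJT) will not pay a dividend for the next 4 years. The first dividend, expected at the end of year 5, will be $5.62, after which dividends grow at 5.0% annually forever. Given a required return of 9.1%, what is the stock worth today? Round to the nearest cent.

$96.75

Deferred-dividend DDM. At t=4 the remaining stream is a growing perpetuity with first payment D_5 = 5.62.
V_4 = D_5/(r−g) = 5.62/(0.091−0.05) = 137.0732
P₀ = V_4/(1+r)^4 = 137.0732/(1+0.091)^4 = 96.7506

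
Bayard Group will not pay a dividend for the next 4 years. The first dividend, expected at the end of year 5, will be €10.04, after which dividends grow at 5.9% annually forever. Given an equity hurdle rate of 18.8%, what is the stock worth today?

€39.07

Deferred-dividend DDM. At t=4 the remaining stream is a growing perpetuity with first payment D_5 = 10.04.
V_4 = D_5/(r−g) = 10.04/(0.188−0.059) = 77.8295
P₀ = V_4/(1+r)^4 = 77.8295/(1+0.188)^4 = 39.0731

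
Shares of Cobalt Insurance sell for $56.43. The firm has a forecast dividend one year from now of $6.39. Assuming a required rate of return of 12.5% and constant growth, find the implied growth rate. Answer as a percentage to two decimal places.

From P₀ = D₁/(r − g), the implied growth is g = r − D₁/P₀.
g = 0.125 − 6.39/56.43 = 0.125 − 0.11324 = 0.01176

1.18%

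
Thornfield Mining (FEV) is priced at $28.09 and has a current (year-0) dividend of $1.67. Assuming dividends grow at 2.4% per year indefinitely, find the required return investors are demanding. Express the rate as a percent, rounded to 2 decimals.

8.49%

Rearranging the constant-growth DDM: r = D₁/P₀ + g.
D₁ = 1.67 × (1 + 0.024) = 1.7101.
r = 1.7101 / 28.09 + 0.024 = 0.06088 + 0.024 = 0.08488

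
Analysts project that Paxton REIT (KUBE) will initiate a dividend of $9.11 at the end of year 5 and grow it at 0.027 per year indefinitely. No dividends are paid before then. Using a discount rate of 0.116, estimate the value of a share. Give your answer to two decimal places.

$65.99

Deferred-dividend DDM. At t=4 the remaining stream is a growing perpetuity with first payment D_5 = 9.11.
V_4 = D_5/(r−g) = 9.11/(0.116−0.027) = 102.3596
P₀ = V_4/(1+r)^4 = 102.3596/(1+0.116)^4 = 65.9890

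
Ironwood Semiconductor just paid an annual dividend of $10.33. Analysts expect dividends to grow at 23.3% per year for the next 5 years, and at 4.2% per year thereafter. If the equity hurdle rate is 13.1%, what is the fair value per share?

$253.67

Two-stage DDM. Project D₁…D_5 at 0.233, terminal growth 0.042, discount at r = 0.131.
D_1 = 12.7369
D_2 = 15.7046
D_3 = 19.3638
D_4 = 23.8755
D_5 = 29.4385
Terminal value at t=5: TV = D_6/(r−g) = 30.6749/(0.131−0.042) = 344.6620
P₀ = 12.7369/(1+0.131)^1 + 15.7046/(1+0.131)^2 + 19.3638/(1+0.131)^3 + 23.8755/(1+0.131)^4 + 29.4385/(1+0.131)^5 + 344.6620/(1+0.131)^5 = 253.6656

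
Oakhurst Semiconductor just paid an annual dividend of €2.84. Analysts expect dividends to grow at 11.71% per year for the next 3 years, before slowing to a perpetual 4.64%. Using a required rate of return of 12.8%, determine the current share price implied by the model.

€43.73

Two-stage DDM. Project D₁…D_3 at 0.1171, terminal growth 0.0464, discount at r = 0.128.
D_1 = 3.1726
D_2 = 3.5441
D_3 = 3.9591
Terminal value at t=3: TV = D_4/(r−g) = 4.1428/(0.128−0.0464) = 50.7694
P₀ = 3.1726/(1+0.128)^1 + 3.5441/(1+0.128)^2 + 3.9591/(1+0.128)^3 + 50.7694/(1+0.128)^3 = 43.7296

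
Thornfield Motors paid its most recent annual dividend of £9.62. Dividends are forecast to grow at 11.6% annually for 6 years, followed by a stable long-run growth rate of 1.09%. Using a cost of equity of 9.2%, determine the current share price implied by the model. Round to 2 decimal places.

£198.95

Two-stage DDM. Project D₁…D_6 at 0.116, terminal growth 0.0109, discount at r = 0.092.
D_1 = 10.7359
D_2 = 11.9813
D_3 = 13.3711
D_4 = 14.9222
D_5 = 16.6531
D_6 = 18.5849
Terminal value at t=6: TV = D_7/(r−g) = 18.7875/(0.092−0.0109) = 231.6581
P₀ = 10.7359/(1+0.092)^1 + 11.9813/(1+0.092)^2 + 13.3711/(1+0.092)^3 + 14.9222/(1+0.092)^4 + 16.6531/(1+0.092)^5 + 18.5849/(1+0.092)^6 + 231.6581/(1+0.092)^6 = 198.9455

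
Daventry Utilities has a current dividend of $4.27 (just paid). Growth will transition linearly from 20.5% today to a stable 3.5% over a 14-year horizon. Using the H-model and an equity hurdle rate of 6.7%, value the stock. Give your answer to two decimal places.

H-model: P₀ = D₀[(1+g_L) + H(g_S−g_L)]/(r−g_L), with H = 14/2 = 7.
P₀ = 4.27 × [(1+0.035) + 7×(0.205−0.035)] / (0.067−0.035)
   = 4.27 × 2.2250 / 0.032 = 296.8984

$296.90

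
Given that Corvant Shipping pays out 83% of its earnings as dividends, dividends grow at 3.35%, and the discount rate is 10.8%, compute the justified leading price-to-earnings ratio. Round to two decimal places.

Justified leading P/E = b/(r−g) = 0.83/(0.108−0.0335) = 11.1409

11.14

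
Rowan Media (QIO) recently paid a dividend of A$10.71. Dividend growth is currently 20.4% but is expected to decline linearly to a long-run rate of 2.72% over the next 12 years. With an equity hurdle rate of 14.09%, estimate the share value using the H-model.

H-model: P₀ = D₀[(1+g_L) + H(g_S−g_L)]/(r−g_L), with H = 12/2 = 6.
P₀ = 10.71 × [(1+0.0272) + 6×(0.204−0.0272)] / (0.1409−0.0272)
   = 10.71 × 2.0880 / 0.1137 = 196.6797

A$196.68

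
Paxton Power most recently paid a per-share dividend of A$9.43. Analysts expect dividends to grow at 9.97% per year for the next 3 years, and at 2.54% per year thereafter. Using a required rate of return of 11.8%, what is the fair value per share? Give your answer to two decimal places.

Two-stage DDM. Project D₁…D_3 at 0.0997, terminal growth 0.0254, discount at r = 0.118.
D_1 = 10.3702
D_2 = 11.4041
D_3 = 12.5411
Terminal value at t=3: TV = D_4/(r−g) = 12.8596/(0.118−0.0254) = 138.8726
P₀ = 10.3702/(1+0.118)^1 + 11.4041/(1+0.118)^2 + 12.5411/(1+0.118)^3 + 138.8726/(1+0.118)^3 = 126.7522

A$126.75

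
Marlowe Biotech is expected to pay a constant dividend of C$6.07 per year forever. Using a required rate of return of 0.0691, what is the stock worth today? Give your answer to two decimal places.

C$87.84

Zero-growth DDM (perpetuity): P₀ = D/r = 6.07 / 0.0691 = 87.8437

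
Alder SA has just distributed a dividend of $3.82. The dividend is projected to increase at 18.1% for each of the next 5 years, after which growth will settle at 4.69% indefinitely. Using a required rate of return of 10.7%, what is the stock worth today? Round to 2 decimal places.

Two-stage DDM. Project D₁…D_5 at 0.181, terminal growth 0.0469, discount at r = 0.107.
D_1 = 4.5114
D_2 = 5.3280
D_3 = 6.2924
D_4 = 7.4313
D_5 = 8.7763
Terminal value at t=5: TV = D_6/(r−g) = 9.1879/(0.107−0.0469) = 152.8775
P₀ = 4.5114/(1+0.107)^1 + 5.3280/(1+0.107)^2 + 6.2924/(1+0.107)^3 + 7.4313/(1+0.107)^4 + 8.7763/(1+0.107)^5 + 152.8775/(1+0.107)^5 = 115.2507

$115.25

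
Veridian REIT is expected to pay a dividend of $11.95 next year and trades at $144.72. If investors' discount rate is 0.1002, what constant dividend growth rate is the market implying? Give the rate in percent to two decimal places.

From P₀ = D₁/(r − g), the implied growth is g = r − D₁/P₀.
g = 0.1002 − 11.95/144.72 = 0.1002 − 0.08257 = 0.01763

1.76%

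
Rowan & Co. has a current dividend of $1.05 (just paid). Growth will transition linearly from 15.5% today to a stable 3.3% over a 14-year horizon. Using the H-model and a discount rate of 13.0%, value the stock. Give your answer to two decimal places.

H-model: P₀ = D₀[(1+g_L) + H(g_S−g_L)]/(r−g_L), with H = 14/2 = 7.
P₀ = 1.05 × [(1+0.033) + 7×(0.155−0.033)] / (0.13−0.033)
   = 1.05 × 1.8870 / 0.097 = 20.4263

$20.43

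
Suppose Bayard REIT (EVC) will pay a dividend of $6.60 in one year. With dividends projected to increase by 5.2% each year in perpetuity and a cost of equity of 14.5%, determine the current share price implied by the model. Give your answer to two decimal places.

Gordon growth model: P₀ = D₁/(r − g), with D₁ = 6.60 given directly.
P₀ = 6.6000 / (0.145 − 0.052) = 6.6000 / 0.093 = 70.9677

$70.97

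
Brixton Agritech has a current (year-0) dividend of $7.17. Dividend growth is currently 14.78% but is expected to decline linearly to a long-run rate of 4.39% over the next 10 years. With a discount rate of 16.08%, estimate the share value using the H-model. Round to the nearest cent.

H-model: P₀ = D₀[(1+g_L) + H(g_S−g_L)]/(r−g_L), with H = 10/2 = 5.
P₀ = 7.17 × [(1+0.0439) + 5×(0.1478−0.0439)] / (0.1608−0.0439)
   = 7.17 × 1.5634 / 0.1169 = 95.8903

$95.89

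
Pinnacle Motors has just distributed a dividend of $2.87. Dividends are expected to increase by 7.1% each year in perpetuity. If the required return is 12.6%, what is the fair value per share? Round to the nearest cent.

$55.89

Gordon growth model: P₀ = D₁/(r − g). D₁ = 2.87 × (1 + 0.071) = 3.0738.
P₀ = 3.0738 / (0.126 − 0.071) = 3.0738 / 0.055 = 55.8867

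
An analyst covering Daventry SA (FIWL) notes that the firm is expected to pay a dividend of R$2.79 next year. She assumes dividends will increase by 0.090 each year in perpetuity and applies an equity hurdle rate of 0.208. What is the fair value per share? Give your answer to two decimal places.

R$23.64

Gordon growth model: P₀ = D₁/(r − g), with D₁ = 2.79 given directly.
P₀ = 2.7900 / (0.208 − 0.09) = 2.7900 / 0.118 = 23.6441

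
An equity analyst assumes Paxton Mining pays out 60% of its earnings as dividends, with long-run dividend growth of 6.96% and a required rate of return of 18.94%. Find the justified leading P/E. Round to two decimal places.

5.01

Justified leading P/E = b/(r−g) = 0.60/(0.1894−0.0696) = 5.0083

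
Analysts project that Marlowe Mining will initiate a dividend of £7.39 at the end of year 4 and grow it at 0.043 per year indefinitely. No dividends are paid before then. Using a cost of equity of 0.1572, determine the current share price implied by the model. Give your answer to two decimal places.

Deferred-dividend DDM. At t=3 the remaining stream is a growing perpetuity with first payment D_4 = 7.39.
V_3 = D_4/(r−g) = 7.39/(0.1572−0.043) = 64.7110
P₀ = V_3/(1+r)^3 = 64.7110/(1+0.1572)^3 = 41.7593

£41.76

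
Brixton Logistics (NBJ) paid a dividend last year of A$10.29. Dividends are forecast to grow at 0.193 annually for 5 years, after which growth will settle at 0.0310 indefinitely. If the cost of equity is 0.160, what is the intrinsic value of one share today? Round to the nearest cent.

Two-stage DDM. Project D₁…D_5 at 0.193, terminal growth 0.031, discount at r = 0.16.
D_1 = 12.2760
D_2 = 14.6452
D_3 = 17.4718
D_4 = 20.8438
D_5 = 24.8667
Terminal value at t=5: TV = D_6/(r−g) = 25.6375/(0.16−0.031) = 198.7406
P₀ = 12.2760/(1+0.16)^1 + 14.6452/(1+0.16)^2 + 17.4718/(1+0.16)^3 + 20.8438/(1+0.16)^4 + 24.8667/(1+0.16)^5 + 198.7406/(1+0.16)^5 = 150.6341

A$150.63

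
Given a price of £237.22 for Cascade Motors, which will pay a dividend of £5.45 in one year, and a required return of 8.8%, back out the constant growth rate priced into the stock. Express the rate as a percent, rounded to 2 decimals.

6.50%

From P₀ = D₁/(r − g), the implied growth is g = r − D₁/P₀.
g = 0.088 − 5.45/237.22 = 0.088 − 0.02297 = 0.06503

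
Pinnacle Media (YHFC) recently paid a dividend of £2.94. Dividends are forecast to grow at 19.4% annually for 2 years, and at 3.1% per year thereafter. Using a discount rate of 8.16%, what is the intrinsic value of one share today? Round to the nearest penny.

£79.83

Two-stage DDM. Project D₁…D_2 at 0.194, terminal growth 0.031, discount at r = 0.0816.
D_1 = 3.5104
D_2 = 4.1914
Terminal value at t=2: TV = D_3/(r−g) = 4.3213/(0.0816−0.031) = 85.4012
P₀ = 3.5104/(1+0.0816)^1 + 4.1914/(1+0.0816)^2 + 85.4012/(1+0.0816)^2 = 79.8297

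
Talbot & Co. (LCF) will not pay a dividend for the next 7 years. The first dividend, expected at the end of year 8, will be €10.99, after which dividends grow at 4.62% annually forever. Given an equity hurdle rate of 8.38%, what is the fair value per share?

Deferred-dividend DDM. At t=7 the remaining stream is a growing perpetuity with first payment D_8 = 10.99.
V_7 = D_8/(r−g) = 10.99/(0.0838−0.0462) = 292.2872
P₀ = V_7/(1+r)^7 = 292.2872/(1+0.0838)^7 = 166.4048

€166.40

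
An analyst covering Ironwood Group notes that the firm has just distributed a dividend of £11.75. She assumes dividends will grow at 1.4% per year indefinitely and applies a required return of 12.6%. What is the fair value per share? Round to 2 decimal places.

Gordon growth model: P₀ = D₁/(r − g). D₁ = 11.75 × (1 + 0.014) = 11.9145.
P₀ = 11.9145 / (0.126 − 0.014) = 11.9145 / 0.112 = 106.3795

£106.38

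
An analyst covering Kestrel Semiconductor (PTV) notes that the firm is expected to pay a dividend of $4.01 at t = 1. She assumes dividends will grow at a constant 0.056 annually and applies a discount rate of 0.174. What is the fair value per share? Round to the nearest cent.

$33.98

Gordon growth model: P₀ = D₁/(r − g), with D₁ = 4.01 given directly.
P₀ = 4.0100 / (0.174 − 0.056) = 4.0100 / 0.118 = 33.9831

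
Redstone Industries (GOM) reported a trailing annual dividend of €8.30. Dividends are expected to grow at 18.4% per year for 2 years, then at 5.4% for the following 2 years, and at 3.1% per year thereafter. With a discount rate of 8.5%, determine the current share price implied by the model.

€215.95

Three-stage DDM. Project D₁…D_4; terminal Gordon value at t=4 with g = 0.031; discount at r = 0.085.
D_1 = 9.8272
D_2 = 11.6354
D_3 = 12.2637
D_4 = 12.9260
TV_4 = 13.3267/(0.085−0.031) = 246.7900
P₀ = Σ Dₜ/(1+r)ᵗ + TV_4/(1+r)^4 = 215.9468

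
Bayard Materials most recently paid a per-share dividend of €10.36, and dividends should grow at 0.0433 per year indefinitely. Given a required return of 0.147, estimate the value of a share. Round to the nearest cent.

Gordon growth model: P₀ = D₁/(r − g). D₁ = 10.36 × (1 + 0.0433) = 10.8086.
P₀ = 10.8086 / (0.147 − 0.0433) = 10.8086 / 0.1037 = 104.2294

€104.23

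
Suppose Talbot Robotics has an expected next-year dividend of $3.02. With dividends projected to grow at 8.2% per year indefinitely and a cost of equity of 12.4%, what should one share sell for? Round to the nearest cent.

Gordon growth model: P₀ = D₁/(r − g), with D₁ = 3.02 given directly.
P₀ = 3.0200 / (0.124 − 0.082) = 3.0200 / 0.042 = 71.9048

$71.90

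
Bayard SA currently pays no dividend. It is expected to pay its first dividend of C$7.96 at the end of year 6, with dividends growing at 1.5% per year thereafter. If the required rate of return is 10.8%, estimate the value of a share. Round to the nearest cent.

C$51.25

Deferred-dividend DDM. At t=5 the remaining stream is a growing perpetuity with first payment D_6 = 7.96.
V_5 = D_6/(r−g) = 7.96/(0.108−0.015) = 85.5914
P₀ = V_5/(1+r)^5 = 85.5914/(1+0.108)^5 = 51.2544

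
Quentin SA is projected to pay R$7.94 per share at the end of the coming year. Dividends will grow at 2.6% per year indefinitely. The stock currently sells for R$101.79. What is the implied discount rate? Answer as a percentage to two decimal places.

10.40%

Rearranging the constant-growth DDM: r = D₁/P₀ + g.
r = 7.9400 / 101.79 + 0.026 = 0.07800 + 0.026 = 0.10400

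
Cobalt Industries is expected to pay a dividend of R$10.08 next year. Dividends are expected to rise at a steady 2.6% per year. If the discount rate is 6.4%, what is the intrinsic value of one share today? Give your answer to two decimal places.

Gordon growth model: P₀ = D₁/(r − g), with D₁ = 10.08 given directly.
P₀ = 10.0800 / (0.064 − 0.026) = 10.0800 / 0.038 = 265.2632

R$265.26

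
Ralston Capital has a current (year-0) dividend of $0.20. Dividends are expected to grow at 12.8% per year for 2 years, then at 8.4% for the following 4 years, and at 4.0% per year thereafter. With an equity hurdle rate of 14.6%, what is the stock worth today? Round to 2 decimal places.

$2.59

Three-stage DDM. Project D₁…D_6; terminal Gordon value at t=6 with g = 0.04; discount at r = 0.146.
D_1 = 0.2256
D_2 = 0.2545
D_3 = 0.2759
D_4 = 0.2990
D_5 = 0.3241
D_6 = 0.3514
TV_6 = 0.3654/(0.146−0.04) = 3.4474
P₀ = Σ Dₜ/(1+r)ᵗ + TV_6/(1+r)^6 = 2.5883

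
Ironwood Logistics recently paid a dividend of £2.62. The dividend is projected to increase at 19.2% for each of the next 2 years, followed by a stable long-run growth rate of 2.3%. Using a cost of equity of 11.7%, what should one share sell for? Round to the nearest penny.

Two-stage DDM. Project D₁…D_2 at 0.192, terminal growth 0.023, discount at r = 0.117.
D_1 = 3.1230
D_2 = 3.7227
Terminal value at t=2: TV = D_3/(r−g) = 3.8083/(0.117−0.023) = 40.5137
P₀ = 3.1230/(1+0.117)^1 + 3.7227/(1+0.117)^2 + 40.5137/(1+0.117)^2 = 38.2505

£38.25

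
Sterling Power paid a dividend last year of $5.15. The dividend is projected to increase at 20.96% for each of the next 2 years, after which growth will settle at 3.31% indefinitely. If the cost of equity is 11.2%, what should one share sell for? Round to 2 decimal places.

$91.49

Two-stage DDM. Project D₁…D_2 at 0.2096, terminal growth 0.0331, discount at r = 0.112.
D_1 = 6.2294
D_2 = 7.5351
Terminal value at t=2: TV = D_3/(r−g) = 7.7845/(0.112−0.0331) = 98.6634
P₀ = 6.2294/(1+0.112)^1 + 7.5351/(1+0.112)^2 + 98.6634/(1+0.112)^2 = 91.4854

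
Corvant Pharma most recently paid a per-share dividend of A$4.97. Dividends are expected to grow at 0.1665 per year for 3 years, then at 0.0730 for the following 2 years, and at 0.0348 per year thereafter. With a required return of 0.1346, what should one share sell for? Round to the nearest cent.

A$75.79

Three-stage DDM. Project D₁…D_5; terminal Gordon value at t=5 with g = 0.0348; discount at r = 0.1346.
D_1 = 5.7975
D_2 = 6.7628
D_3 = 7.8888
D_4 = 8.4647
D_5 = 9.0826
TV_5 = 9.3987/(0.1346−0.0348) = 94.1751
P₀ = Σ Dₜ/(1+r)ᵗ + TV_5/(1+r)^5 = 75.7893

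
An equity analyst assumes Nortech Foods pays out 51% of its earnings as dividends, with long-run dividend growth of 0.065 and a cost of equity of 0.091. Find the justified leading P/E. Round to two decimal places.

Justified leading P/E = b/(r−g) = 0.51/(0.091−0.065) = 19.6154

19.62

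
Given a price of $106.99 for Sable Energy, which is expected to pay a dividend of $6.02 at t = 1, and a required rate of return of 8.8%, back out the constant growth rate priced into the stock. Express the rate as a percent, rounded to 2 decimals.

3.17%

From P₀ = D₁/(r − g), the implied growth is g = r − D₁/P₀.
g = 0.088 − 6.02/106.99 = 0.088 − 0.05627 = 0.03173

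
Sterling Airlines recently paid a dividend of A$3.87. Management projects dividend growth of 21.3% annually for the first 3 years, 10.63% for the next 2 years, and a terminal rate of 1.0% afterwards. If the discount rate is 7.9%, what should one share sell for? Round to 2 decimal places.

A$110.76

Three-stage DDM. Project D₁…D_5; terminal Gordon value at t=5 with g = 0.01; discount at r = 0.079.
D_1 = 4.6943
D_2 = 5.6942
D_3 = 6.9071
D_4 = 7.6413
D_5 = 8.4536
TV_5 = 8.5381/(0.079−0.01) = 123.7404
P₀ = Σ Dₜ/(1+r)ᵗ + TV_5/(1+r)^5 = 110.7639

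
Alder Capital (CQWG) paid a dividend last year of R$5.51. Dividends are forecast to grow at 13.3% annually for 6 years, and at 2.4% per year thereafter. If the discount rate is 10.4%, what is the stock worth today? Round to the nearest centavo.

Two-stage DDM. Project D₁…D_6 at 0.133, terminal growth 0.024, discount at r = 0.104.
D_1 = 6.2428
D_2 = 7.0731
D_3 = 8.0139
D_4 = 9.0797
D_5 = 10.2873
D_6 = 11.6555
Terminal value at t=6: TV = D_7/(r−g) = 11.9352/(0.104−0.024) = 149.1905
P₀ = 6.2428/(1+0.104)^1 + 7.0731/(1+0.104)^2 + 8.0139/(1+0.104)^3 + 9.0797/(1+0.104)^4 + 10.2873/(1+0.104)^5 + 11.6555/(1+0.104)^6 + 149.1905/(1+0.104)^6 = 118.6360

R$118.64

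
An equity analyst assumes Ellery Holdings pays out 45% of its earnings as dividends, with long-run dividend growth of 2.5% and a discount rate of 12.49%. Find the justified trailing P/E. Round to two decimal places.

Justified trailing P/E = b(1+g)/(r−g) = 0.45×(1+0.025)/(0.1249−0.025) = 4.6171

4.62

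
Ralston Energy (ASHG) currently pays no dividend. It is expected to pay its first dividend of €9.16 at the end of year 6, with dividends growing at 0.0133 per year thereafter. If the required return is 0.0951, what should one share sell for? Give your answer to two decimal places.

€71.10

Deferred-dividend DDM. At t=5 the remaining stream is a growing perpetuity with first payment D_6 = 9.16.
V_5 = D_6/(r−g) = 9.16/(0.0951−0.0133) = 111.9804
P₀ = V_5/(1+r)^5 = 111.9804/(1+0.0951)^5 = 71.1006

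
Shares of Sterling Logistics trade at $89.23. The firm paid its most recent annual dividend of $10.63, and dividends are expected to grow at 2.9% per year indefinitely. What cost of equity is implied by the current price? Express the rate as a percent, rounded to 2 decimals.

Rearranging the constant-growth DDM: r = D₁/P₀ + g.
D₁ = 10.63 × (1 + 0.029) = 10.9383.
r = 10.9383 / 89.23 + 0.029 = 0.12259 + 0.029 = 0.15159

15.16%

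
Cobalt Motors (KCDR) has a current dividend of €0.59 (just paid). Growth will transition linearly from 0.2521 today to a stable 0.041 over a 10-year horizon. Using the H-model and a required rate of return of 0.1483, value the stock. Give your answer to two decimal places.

H-model: P₀ = D₀[(1+g_L) + H(g_S−g_L)]/(r−g_L), with H = 10/2 = 5.
P₀ = 0.59 × [(1+0.041) + 5×(0.2521−0.041)] / (0.1483−0.041)
   = 0.59 × 2.0965 / 0.1073 = 11.5278

€11.53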